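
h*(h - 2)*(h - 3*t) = h^3 - 3*h^2*t - 2*h^2 + 6*h*t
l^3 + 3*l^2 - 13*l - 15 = (l - 3)*(l + 1)*(l + 5)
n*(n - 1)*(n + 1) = n^3 - n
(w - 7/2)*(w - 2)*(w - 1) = w^3 - 13*w^2/2 + 25*w/2 - 7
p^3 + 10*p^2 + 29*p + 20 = (p + 1)*(p + 4)*(p + 5)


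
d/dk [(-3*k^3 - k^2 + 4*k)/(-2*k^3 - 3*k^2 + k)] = (7*k^2 + 10*k + 11)/(4*k^4 + 12*k^3 + 5*k^2 - 6*k + 1)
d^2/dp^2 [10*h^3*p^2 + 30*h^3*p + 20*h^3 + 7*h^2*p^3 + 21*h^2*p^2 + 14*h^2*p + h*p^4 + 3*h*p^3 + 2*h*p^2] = 2*h*(10*h^2 + 21*h*p + 21*h + 6*p^2 + 9*p + 2)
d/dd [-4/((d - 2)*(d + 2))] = 8*d/((d - 2)^2*(d + 2)^2)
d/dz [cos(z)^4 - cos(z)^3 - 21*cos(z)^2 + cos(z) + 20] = (-4*cos(z)^3 + 3*cos(z)^2 + 42*cos(z) - 1)*sin(z)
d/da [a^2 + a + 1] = 2*a + 1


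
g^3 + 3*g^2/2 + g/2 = g*(g + 1/2)*(g + 1)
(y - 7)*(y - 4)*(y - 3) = y^3 - 14*y^2 + 61*y - 84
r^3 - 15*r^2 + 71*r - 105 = (r - 7)*(r - 5)*(r - 3)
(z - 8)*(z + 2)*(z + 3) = z^3 - 3*z^2 - 34*z - 48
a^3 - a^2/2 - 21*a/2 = a*(a - 7/2)*(a + 3)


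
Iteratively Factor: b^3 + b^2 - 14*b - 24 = (b + 2)*(b^2 - b - 12) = (b - 4)*(b + 2)*(b + 3)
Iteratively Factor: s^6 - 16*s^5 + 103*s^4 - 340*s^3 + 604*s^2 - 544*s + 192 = (s - 4)*(s^5 - 12*s^4 + 55*s^3 - 120*s^2 + 124*s - 48) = (s - 4)*(s - 3)*(s^4 - 9*s^3 + 28*s^2 - 36*s + 16) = (s - 4)*(s - 3)*(s - 2)*(s^3 - 7*s^2 + 14*s - 8) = (s - 4)^2*(s - 3)*(s - 2)*(s^2 - 3*s + 2) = (s - 4)^2*(s - 3)*(s - 2)*(s - 1)*(s - 2)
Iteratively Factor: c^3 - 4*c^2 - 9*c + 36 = (c - 3)*(c^2 - c - 12) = (c - 3)*(c + 3)*(c - 4)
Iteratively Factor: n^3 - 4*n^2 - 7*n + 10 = (n - 5)*(n^2 + n - 2) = (n - 5)*(n + 2)*(n - 1)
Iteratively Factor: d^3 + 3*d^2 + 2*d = (d + 1)*(d^2 + 2*d) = (d + 1)*(d + 2)*(d)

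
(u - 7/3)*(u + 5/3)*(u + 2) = u^3 + 4*u^2/3 - 47*u/9 - 70/9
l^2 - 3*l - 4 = (l - 4)*(l + 1)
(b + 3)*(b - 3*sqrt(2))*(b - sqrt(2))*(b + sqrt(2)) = b^4 - 3*sqrt(2)*b^3 + 3*b^3 - 9*sqrt(2)*b^2 - 2*b^2 - 6*b + 6*sqrt(2)*b + 18*sqrt(2)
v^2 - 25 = (v - 5)*(v + 5)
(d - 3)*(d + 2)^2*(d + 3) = d^4 + 4*d^3 - 5*d^2 - 36*d - 36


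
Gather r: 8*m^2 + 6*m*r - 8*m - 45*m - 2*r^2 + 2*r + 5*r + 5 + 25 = 8*m^2 - 53*m - 2*r^2 + r*(6*m + 7) + 30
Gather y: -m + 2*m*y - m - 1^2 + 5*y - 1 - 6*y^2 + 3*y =-2*m - 6*y^2 + y*(2*m + 8) - 2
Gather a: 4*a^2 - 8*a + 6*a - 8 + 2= 4*a^2 - 2*a - 6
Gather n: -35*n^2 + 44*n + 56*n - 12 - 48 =-35*n^2 + 100*n - 60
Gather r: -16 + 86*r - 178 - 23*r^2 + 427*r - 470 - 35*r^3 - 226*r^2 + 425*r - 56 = -35*r^3 - 249*r^2 + 938*r - 720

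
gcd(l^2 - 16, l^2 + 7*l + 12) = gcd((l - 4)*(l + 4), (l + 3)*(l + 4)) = l + 4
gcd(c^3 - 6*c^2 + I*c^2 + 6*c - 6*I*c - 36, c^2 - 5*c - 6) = c - 6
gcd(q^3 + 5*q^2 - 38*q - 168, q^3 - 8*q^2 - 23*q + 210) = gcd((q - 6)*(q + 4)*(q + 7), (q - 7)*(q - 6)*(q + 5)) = q - 6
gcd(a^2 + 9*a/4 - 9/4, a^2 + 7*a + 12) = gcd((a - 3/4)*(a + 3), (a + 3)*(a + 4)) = a + 3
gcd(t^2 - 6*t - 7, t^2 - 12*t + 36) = 1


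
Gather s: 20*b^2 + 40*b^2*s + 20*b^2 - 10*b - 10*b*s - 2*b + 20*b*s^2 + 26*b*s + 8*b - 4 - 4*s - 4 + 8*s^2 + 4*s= 40*b^2 - 4*b + s^2*(20*b + 8) + s*(40*b^2 + 16*b) - 8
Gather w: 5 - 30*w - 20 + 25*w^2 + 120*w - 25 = 25*w^2 + 90*w - 40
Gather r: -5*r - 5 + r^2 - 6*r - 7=r^2 - 11*r - 12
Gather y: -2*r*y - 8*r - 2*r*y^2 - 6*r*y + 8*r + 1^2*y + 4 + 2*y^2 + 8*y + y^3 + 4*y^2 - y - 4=y^3 + y^2*(6 - 2*r) + y*(8 - 8*r)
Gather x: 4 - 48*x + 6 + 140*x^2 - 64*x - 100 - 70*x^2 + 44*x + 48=70*x^2 - 68*x - 42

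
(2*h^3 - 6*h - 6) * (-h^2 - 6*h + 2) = -2*h^5 - 12*h^4 + 10*h^3 + 42*h^2 + 24*h - 12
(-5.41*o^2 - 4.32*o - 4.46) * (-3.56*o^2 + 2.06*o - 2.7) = 19.2596*o^4 + 4.2346*o^3 + 21.5854*o^2 + 2.4764*o + 12.042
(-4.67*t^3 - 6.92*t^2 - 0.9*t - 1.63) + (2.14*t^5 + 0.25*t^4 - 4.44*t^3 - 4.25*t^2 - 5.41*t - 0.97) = 2.14*t^5 + 0.25*t^4 - 9.11*t^3 - 11.17*t^2 - 6.31*t - 2.6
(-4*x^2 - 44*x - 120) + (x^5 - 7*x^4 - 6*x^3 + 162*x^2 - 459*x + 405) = x^5 - 7*x^4 - 6*x^3 + 158*x^2 - 503*x + 285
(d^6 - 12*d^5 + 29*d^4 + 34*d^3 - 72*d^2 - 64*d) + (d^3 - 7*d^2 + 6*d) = d^6 - 12*d^5 + 29*d^4 + 35*d^3 - 79*d^2 - 58*d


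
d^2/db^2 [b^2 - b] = 2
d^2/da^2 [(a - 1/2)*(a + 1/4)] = 2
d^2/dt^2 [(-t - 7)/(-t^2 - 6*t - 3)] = 2*(4*(t + 3)^2*(t + 7) - (3*t + 13)*(t^2 + 6*t + 3))/(t^2 + 6*t + 3)^3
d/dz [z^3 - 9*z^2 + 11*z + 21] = 3*z^2 - 18*z + 11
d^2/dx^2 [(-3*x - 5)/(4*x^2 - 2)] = 2*(-8*x^2*(3*x + 5) + (9*x + 5)*(2*x^2 - 1))/(2*x^2 - 1)^3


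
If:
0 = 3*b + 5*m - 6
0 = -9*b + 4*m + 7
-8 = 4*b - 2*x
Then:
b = 59/57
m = 11/19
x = 346/57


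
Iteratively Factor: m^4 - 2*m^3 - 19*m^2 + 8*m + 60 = (m + 2)*(m^3 - 4*m^2 - 11*m + 30) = (m - 2)*(m + 2)*(m^2 - 2*m - 15) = (m - 5)*(m - 2)*(m + 2)*(m + 3)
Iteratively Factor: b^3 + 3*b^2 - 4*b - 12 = (b + 2)*(b^2 + b - 6) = (b - 2)*(b + 2)*(b + 3)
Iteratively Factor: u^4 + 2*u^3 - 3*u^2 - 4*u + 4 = (u + 2)*(u^3 - 3*u + 2) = (u - 1)*(u + 2)*(u^2 + u - 2) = (u - 1)*(u + 2)^2*(u - 1)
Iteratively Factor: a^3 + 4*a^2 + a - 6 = (a + 2)*(a^2 + 2*a - 3) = (a - 1)*(a + 2)*(a + 3)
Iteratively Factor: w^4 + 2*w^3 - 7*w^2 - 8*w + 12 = (w - 1)*(w^3 + 3*w^2 - 4*w - 12) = (w - 2)*(w - 1)*(w^2 + 5*w + 6) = (w - 2)*(w - 1)*(w + 3)*(w + 2)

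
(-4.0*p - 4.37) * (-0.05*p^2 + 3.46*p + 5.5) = 0.2*p^3 - 13.6215*p^2 - 37.1202*p - 24.035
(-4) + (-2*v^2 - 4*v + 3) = -2*v^2 - 4*v - 1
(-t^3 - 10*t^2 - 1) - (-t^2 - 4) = -t^3 - 9*t^2 + 3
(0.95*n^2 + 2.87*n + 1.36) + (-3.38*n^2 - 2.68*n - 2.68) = -2.43*n^2 + 0.19*n - 1.32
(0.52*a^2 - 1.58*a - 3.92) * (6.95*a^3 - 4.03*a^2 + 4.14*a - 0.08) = 3.614*a^5 - 13.0766*a^4 - 18.7238*a^3 + 9.2148*a^2 - 16.1024*a + 0.3136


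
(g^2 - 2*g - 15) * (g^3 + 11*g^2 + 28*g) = g^5 + 9*g^4 - 9*g^3 - 221*g^2 - 420*g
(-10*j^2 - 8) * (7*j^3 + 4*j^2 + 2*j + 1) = -70*j^5 - 40*j^4 - 76*j^3 - 42*j^2 - 16*j - 8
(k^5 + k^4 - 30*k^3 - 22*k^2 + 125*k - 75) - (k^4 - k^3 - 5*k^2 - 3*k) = k^5 - 29*k^3 - 17*k^2 + 128*k - 75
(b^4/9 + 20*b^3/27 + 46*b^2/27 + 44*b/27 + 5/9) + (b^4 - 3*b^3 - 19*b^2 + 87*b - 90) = 10*b^4/9 - 61*b^3/27 - 467*b^2/27 + 2393*b/27 - 805/9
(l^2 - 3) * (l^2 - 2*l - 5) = l^4 - 2*l^3 - 8*l^2 + 6*l + 15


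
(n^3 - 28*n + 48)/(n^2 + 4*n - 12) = n - 4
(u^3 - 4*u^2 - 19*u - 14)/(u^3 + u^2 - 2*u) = (u^2 - 6*u - 7)/(u*(u - 1))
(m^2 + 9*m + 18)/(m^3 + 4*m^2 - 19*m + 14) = (m^2 + 9*m + 18)/(m^3 + 4*m^2 - 19*m + 14)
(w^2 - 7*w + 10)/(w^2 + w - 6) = (w - 5)/(w + 3)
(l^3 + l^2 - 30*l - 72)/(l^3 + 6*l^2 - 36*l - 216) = (l^2 + 7*l + 12)/(l^2 + 12*l + 36)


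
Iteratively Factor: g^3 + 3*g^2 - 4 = (g + 2)*(g^2 + g - 2) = (g + 2)^2*(g - 1)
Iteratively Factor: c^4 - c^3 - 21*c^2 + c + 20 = (c + 1)*(c^3 - 2*c^2 - 19*c + 20) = (c - 1)*(c + 1)*(c^2 - c - 20) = (c - 5)*(c - 1)*(c + 1)*(c + 4)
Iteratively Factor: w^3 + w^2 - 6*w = (w + 3)*(w^2 - 2*w) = (w - 2)*(w + 3)*(w)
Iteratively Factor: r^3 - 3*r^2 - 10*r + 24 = (r - 4)*(r^2 + r - 6) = (r - 4)*(r + 3)*(r - 2)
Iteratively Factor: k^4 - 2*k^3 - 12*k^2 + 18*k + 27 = (k + 3)*(k^3 - 5*k^2 + 3*k + 9) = (k + 1)*(k + 3)*(k^2 - 6*k + 9) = (k - 3)*(k + 1)*(k + 3)*(k - 3)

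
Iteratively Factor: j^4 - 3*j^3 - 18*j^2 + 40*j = (j + 4)*(j^3 - 7*j^2 + 10*j) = (j - 2)*(j + 4)*(j^2 - 5*j) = (j - 5)*(j - 2)*(j + 4)*(j)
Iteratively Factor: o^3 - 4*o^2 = (o - 4)*(o^2) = o*(o - 4)*(o)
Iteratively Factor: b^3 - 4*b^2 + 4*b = (b - 2)*(b^2 - 2*b) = (b - 2)^2*(b)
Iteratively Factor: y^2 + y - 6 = (y - 2)*(y + 3)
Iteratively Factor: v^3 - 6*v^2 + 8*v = (v - 4)*(v^2 - 2*v) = v*(v - 4)*(v - 2)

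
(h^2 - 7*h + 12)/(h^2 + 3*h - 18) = (h - 4)/(h + 6)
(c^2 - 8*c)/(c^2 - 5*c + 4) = c*(c - 8)/(c^2 - 5*c + 4)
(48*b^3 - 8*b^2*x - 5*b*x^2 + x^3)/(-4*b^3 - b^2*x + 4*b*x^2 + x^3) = (-48*b^3 + 8*b^2*x + 5*b*x^2 - x^3)/(4*b^3 + b^2*x - 4*b*x^2 - x^3)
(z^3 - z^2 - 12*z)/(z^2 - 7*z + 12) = z*(z + 3)/(z - 3)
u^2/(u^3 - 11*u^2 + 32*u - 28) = u^2/(u^3 - 11*u^2 + 32*u - 28)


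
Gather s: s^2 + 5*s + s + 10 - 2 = s^2 + 6*s + 8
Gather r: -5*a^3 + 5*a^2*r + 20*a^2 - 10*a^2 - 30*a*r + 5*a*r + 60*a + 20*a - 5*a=-5*a^3 + 10*a^2 + 75*a + r*(5*a^2 - 25*a)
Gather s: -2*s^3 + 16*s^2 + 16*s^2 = -2*s^3 + 32*s^2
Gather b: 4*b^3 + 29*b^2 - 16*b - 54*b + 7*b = 4*b^3 + 29*b^2 - 63*b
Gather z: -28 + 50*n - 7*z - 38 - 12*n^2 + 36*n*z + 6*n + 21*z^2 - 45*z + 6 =-12*n^2 + 56*n + 21*z^2 + z*(36*n - 52) - 60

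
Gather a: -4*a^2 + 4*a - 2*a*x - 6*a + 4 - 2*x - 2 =-4*a^2 + a*(-2*x - 2) - 2*x + 2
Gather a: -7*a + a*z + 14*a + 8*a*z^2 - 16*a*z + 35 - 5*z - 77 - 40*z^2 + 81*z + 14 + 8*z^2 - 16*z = a*(8*z^2 - 15*z + 7) - 32*z^2 + 60*z - 28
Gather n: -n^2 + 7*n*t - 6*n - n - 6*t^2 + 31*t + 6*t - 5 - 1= -n^2 + n*(7*t - 7) - 6*t^2 + 37*t - 6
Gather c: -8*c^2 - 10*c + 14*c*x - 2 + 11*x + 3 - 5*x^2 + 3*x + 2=-8*c^2 + c*(14*x - 10) - 5*x^2 + 14*x + 3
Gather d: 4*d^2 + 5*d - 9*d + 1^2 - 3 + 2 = 4*d^2 - 4*d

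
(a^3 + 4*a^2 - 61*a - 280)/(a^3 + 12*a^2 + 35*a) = (a - 8)/a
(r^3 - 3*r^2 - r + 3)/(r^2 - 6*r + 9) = (r^2 - 1)/(r - 3)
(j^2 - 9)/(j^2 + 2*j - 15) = (j + 3)/(j + 5)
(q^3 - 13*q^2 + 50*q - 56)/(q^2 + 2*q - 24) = (q^2 - 9*q + 14)/(q + 6)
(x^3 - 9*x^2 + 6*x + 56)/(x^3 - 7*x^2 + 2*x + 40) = (x - 7)/(x - 5)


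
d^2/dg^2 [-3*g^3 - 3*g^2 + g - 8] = -18*g - 6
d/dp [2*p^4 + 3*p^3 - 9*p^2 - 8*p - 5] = 8*p^3 + 9*p^2 - 18*p - 8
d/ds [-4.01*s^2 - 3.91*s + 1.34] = -8.02*s - 3.91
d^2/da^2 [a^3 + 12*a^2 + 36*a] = 6*a + 24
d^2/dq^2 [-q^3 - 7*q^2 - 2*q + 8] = -6*q - 14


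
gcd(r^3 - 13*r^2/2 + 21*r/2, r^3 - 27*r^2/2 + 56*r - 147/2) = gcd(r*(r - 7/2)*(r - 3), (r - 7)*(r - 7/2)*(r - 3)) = r^2 - 13*r/2 + 21/2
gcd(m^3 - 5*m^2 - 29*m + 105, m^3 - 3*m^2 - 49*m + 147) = m^2 - 10*m + 21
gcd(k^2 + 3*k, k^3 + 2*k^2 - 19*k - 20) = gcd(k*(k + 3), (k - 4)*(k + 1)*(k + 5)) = 1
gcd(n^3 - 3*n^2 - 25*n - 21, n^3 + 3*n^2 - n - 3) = n^2 + 4*n + 3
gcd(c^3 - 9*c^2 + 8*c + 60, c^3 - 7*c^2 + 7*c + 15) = c - 5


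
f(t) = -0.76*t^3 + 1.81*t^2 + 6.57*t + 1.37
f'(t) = -2.28*t^2 + 3.62*t + 6.57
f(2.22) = 16.56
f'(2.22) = 3.37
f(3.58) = 13.22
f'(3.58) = -9.69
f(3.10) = 16.49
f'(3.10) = -4.12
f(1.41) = 12.10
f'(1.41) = 7.14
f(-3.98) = 51.81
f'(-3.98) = -43.95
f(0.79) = 7.32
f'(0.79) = 8.01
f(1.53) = 12.94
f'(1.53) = 6.77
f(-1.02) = -2.64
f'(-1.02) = 0.51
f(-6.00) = 191.27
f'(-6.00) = -97.23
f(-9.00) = 642.89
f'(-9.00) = -210.69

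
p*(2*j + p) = 2*j*p + p^2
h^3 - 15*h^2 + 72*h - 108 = (h - 6)^2*(h - 3)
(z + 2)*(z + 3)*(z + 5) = z^3 + 10*z^2 + 31*z + 30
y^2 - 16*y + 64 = (y - 8)^2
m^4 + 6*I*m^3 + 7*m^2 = m^2*(m - I)*(m + 7*I)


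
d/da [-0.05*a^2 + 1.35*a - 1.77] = 1.35 - 0.1*a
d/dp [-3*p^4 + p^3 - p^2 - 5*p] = -12*p^3 + 3*p^2 - 2*p - 5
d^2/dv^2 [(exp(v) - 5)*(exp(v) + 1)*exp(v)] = (9*exp(2*v) - 16*exp(v) - 5)*exp(v)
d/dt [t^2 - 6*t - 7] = 2*t - 6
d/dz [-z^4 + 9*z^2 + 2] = -4*z^3 + 18*z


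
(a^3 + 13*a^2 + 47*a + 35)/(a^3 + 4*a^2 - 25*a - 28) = (a + 5)/(a - 4)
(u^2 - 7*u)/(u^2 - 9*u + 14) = u/(u - 2)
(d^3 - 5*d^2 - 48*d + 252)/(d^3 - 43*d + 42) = (d - 6)/(d - 1)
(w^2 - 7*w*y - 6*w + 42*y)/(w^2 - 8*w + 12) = (w - 7*y)/(w - 2)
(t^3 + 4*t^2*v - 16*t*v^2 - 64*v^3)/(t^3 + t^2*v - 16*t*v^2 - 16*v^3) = (t + 4*v)/(t + v)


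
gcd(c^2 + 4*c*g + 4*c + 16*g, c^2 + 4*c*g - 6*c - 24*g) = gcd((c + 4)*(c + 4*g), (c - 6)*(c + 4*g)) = c + 4*g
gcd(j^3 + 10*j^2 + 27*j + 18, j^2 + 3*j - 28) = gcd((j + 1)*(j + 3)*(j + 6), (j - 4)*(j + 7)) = 1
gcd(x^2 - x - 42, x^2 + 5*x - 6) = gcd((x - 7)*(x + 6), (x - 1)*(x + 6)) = x + 6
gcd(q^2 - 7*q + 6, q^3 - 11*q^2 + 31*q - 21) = q - 1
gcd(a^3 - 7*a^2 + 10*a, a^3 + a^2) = a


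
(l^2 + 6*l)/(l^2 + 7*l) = (l + 6)/(l + 7)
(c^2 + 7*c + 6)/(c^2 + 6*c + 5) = (c + 6)/(c + 5)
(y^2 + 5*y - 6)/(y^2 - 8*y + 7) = (y + 6)/(y - 7)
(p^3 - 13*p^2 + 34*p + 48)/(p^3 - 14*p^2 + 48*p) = (p + 1)/p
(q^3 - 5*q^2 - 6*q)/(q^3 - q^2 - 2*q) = (q - 6)/(q - 2)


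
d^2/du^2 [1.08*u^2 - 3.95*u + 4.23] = 2.16000000000000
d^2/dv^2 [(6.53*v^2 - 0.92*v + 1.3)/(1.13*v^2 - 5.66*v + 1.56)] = (81.179652*v^3 - 59.1066839999997*v^2 - 40.156584*v + 94.245632)/(1.442897*v^6 - 21.681762*v^5 + 114.576576*v^4 - 241.186184*v^3 + 158.176512*v^2 - 41.322528*v + 3.796416)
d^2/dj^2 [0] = 0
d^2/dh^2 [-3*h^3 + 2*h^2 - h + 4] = 4 - 18*h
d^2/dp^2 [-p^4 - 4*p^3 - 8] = 12*p*(-p - 2)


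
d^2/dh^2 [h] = 0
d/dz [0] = 0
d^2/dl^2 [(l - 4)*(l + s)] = 2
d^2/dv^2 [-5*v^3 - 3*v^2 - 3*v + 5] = -30*v - 6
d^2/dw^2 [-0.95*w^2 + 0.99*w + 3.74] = -1.90000000000000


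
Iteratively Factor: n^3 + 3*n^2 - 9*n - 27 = (n - 3)*(n^2 + 6*n + 9) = (n - 3)*(n + 3)*(n + 3)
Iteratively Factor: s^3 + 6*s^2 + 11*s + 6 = (s + 1)*(s^2 + 5*s + 6) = (s + 1)*(s + 2)*(s + 3)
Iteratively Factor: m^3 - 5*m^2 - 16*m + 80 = (m - 4)*(m^2 - m - 20) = (m - 4)*(m + 4)*(m - 5)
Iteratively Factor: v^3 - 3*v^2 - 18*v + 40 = (v + 4)*(v^2 - 7*v + 10) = (v - 2)*(v + 4)*(v - 5)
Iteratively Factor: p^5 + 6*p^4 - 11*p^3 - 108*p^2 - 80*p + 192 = (p + 3)*(p^4 + 3*p^3 - 20*p^2 - 48*p + 64) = (p + 3)*(p + 4)*(p^3 - p^2 - 16*p + 16) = (p + 3)*(p + 4)^2*(p^2 - 5*p + 4) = (p - 4)*(p + 3)*(p + 4)^2*(p - 1)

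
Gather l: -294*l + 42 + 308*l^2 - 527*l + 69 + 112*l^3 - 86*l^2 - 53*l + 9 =112*l^3 + 222*l^2 - 874*l + 120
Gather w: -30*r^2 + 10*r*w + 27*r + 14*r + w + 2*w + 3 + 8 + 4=-30*r^2 + 41*r + w*(10*r + 3) + 15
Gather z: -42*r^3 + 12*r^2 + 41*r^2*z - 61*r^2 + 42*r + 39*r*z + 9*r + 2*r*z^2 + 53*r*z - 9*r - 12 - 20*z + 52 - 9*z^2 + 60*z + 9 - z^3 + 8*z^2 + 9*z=-42*r^3 - 49*r^2 + 42*r - z^3 + z^2*(2*r - 1) + z*(41*r^2 + 92*r + 49) + 49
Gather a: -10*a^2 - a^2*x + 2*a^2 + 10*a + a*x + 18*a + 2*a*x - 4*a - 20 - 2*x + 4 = a^2*(-x - 8) + a*(3*x + 24) - 2*x - 16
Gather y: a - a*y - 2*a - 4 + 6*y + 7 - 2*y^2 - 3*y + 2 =-a - 2*y^2 + y*(3 - a) + 5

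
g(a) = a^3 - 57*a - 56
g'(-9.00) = 186.00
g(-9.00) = -272.00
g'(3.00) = -30.00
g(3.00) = -200.00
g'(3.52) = -19.83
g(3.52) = -213.03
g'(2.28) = -41.40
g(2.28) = -174.11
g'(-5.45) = 32.11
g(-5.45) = 92.77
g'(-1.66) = -48.73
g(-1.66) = 34.05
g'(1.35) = -51.53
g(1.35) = -130.49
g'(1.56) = -49.70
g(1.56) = -141.12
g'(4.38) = 0.55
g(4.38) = -221.63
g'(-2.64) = -36.09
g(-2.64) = 76.08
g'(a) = 3*a^2 - 57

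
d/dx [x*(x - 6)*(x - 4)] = 3*x^2 - 20*x + 24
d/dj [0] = 0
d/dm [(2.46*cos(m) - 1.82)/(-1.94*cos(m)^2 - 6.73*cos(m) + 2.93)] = (-4.7724*cos(m)^2 + 7.0616*cos(m) + 5.0408)*sin(m)/(3.7636*cos(m)^4 + 26.1124*cos(m)^3 + 33.9245*cos(m)^2 - 39.4378*cos(m) + 8.5849)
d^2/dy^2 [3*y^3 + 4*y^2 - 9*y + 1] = 18*y + 8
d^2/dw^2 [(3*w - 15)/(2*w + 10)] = -30/(w + 5)^3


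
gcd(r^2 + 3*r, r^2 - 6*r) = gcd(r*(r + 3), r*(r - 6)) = r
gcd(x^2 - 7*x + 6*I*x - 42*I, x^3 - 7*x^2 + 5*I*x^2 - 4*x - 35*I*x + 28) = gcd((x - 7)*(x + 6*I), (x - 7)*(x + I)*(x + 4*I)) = x - 7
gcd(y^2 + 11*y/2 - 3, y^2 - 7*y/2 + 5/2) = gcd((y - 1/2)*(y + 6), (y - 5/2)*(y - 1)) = 1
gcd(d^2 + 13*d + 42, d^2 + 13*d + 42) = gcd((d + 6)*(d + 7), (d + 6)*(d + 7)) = d^2 + 13*d + 42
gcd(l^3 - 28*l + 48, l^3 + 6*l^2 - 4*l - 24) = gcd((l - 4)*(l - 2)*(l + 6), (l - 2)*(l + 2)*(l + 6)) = l^2 + 4*l - 12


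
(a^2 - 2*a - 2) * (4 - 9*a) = -9*a^3 + 22*a^2 + 10*a - 8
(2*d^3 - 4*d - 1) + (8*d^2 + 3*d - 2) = 2*d^3 + 8*d^2 - d - 3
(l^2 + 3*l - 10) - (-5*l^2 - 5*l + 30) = 6*l^2 + 8*l - 40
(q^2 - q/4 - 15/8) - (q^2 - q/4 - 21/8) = 3/4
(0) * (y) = 0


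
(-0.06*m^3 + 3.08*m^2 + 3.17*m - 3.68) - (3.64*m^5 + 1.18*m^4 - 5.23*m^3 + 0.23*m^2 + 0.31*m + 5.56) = -3.64*m^5 - 1.18*m^4 + 5.17*m^3 + 2.85*m^2 + 2.86*m - 9.24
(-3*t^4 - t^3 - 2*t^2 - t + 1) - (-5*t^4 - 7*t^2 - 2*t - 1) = 2*t^4 - t^3 + 5*t^2 + t + 2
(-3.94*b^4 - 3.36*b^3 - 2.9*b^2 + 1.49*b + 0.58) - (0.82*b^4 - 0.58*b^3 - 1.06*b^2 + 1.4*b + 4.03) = -4.76*b^4 - 2.78*b^3 - 1.84*b^2 + 0.0900000000000001*b - 3.45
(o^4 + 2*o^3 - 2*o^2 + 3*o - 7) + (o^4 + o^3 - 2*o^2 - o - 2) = 2*o^4 + 3*o^3 - 4*o^2 + 2*o - 9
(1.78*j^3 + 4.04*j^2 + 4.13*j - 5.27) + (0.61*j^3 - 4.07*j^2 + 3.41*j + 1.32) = 2.39*j^3 - 0.0300000000000002*j^2 + 7.54*j - 3.95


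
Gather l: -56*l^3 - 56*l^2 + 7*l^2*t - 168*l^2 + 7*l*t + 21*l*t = -56*l^3 + l^2*(7*t - 224) + 28*l*t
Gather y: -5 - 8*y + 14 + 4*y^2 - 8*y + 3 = 4*y^2 - 16*y + 12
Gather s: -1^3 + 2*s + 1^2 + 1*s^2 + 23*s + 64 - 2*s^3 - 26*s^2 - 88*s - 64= -2*s^3 - 25*s^2 - 63*s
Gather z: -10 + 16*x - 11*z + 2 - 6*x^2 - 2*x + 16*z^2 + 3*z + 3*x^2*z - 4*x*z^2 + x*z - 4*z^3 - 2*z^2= -6*x^2 + 14*x - 4*z^3 + z^2*(14 - 4*x) + z*(3*x^2 + x - 8) - 8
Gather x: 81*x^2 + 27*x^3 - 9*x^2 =27*x^3 + 72*x^2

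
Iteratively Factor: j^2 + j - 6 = (j + 3)*(j - 2)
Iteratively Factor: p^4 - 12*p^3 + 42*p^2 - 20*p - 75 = (p - 5)*(p^3 - 7*p^2 + 7*p + 15) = (p - 5)*(p + 1)*(p^2 - 8*p + 15) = (p - 5)*(p - 3)*(p + 1)*(p - 5)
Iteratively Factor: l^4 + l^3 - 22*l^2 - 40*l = (l + 2)*(l^3 - l^2 - 20*l) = (l - 5)*(l + 2)*(l^2 + 4*l) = (l - 5)*(l + 2)*(l + 4)*(l)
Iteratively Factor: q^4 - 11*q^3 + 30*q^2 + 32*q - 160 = (q - 5)*(q^3 - 6*q^2 + 32) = (q - 5)*(q - 4)*(q^2 - 2*q - 8) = (q - 5)*(q - 4)*(q + 2)*(q - 4)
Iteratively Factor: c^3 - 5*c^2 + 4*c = (c - 4)*(c^2 - c) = (c - 4)*(c - 1)*(c)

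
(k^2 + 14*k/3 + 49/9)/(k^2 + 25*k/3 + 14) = (k + 7/3)/(k + 6)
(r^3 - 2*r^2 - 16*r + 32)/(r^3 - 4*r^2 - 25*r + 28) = (r^2 - 6*r + 8)/(r^2 - 8*r + 7)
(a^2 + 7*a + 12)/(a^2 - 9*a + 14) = (a^2 + 7*a + 12)/(a^2 - 9*a + 14)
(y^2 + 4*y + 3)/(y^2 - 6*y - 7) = (y + 3)/(y - 7)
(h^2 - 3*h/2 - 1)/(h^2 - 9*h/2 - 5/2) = (h - 2)/(h - 5)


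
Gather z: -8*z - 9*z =-17*z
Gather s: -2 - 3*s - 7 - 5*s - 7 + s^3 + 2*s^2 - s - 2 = s^3 + 2*s^2 - 9*s - 18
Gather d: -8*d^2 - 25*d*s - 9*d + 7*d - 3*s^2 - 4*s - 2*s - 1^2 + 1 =-8*d^2 + d*(-25*s - 2) - 3*s^2 - 6*s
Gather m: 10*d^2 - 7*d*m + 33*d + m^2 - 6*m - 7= 10*d^2 + 33*d + m^2 + m*(-7*d - 6) - 7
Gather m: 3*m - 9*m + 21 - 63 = -6*m - 42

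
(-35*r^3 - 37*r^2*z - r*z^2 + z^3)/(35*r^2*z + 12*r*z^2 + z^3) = (-7*r^2 - 6*r*z + z^2)/(z*(7*r + z))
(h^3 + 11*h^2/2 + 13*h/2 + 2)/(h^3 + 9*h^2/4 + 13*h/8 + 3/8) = 4*(h + 4)/(4*h + 3)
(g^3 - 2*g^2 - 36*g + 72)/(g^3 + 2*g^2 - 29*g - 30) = (g^2 - 8*g + 12)/(g^2 - 4*g - 5)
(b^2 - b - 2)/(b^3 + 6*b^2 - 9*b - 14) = 1/(b + 7)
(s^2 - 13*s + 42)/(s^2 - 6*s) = (s - 7)/s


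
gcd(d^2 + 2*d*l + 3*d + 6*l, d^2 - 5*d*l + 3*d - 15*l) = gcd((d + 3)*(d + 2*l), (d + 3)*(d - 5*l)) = d + 3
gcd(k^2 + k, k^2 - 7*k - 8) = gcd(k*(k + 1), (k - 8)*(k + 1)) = k + 1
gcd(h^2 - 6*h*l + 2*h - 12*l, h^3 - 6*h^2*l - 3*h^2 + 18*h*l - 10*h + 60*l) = h^2 - 6*h*l + 2*h - 12*l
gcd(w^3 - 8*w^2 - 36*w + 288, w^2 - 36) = w^2 - 36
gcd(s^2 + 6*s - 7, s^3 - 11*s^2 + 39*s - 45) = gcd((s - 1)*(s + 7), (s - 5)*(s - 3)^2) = 1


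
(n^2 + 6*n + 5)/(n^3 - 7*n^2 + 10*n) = (n^2 + 6*n + 5)/(n*(n^2 - 7*n + 10))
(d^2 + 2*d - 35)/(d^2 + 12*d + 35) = (d - 5)/(d + 5)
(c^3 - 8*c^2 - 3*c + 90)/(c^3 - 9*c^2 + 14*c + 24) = (c^2 - 2*c - 15)/(c^2 - 3*c - 4)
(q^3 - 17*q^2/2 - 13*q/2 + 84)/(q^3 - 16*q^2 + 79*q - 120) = (2*q^2 - q - 21)/(2*(q^2 - 8*q + 15))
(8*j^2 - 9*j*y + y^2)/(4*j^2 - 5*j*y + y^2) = (-8*j + y)/(-4*j + y)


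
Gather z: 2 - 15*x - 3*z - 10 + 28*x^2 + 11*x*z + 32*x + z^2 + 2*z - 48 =28*x^2 + 17*x + z^2 + z*(11*x - 1) - 56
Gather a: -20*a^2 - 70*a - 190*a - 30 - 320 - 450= -20*a^2 - 260*a - 800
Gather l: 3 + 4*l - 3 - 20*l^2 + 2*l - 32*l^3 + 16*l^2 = -32*l^3 - 4*l^2 + 6*l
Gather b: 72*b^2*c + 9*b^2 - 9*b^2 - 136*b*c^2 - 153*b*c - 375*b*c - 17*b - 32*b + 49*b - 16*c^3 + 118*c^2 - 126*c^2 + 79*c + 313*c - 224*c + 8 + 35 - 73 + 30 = 72*b^2*c + b*(-136*c^2 - 528*c) - 16*c^3 - 8*c^2 + 168*c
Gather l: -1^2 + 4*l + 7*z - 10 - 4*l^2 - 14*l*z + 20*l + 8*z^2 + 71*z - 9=-4*l^2 + l*(24 - 14*z) + 8*z^2 + 78*z - 20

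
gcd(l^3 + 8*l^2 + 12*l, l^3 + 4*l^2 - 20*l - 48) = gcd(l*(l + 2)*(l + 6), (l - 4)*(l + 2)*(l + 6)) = l^2 + 8*l + 12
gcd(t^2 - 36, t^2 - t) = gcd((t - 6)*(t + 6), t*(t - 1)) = 1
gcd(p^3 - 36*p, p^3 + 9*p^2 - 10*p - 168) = p + 6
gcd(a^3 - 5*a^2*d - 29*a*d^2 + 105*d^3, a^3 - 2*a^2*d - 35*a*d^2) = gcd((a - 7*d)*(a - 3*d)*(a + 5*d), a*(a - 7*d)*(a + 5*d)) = a^2 - 2*a*d - 35*d^2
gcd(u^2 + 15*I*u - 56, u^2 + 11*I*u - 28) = u + 7*I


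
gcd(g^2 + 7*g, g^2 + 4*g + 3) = 1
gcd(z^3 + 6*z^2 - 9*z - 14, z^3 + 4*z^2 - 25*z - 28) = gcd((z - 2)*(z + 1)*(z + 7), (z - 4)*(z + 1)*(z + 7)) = z^2 + 8*z + 7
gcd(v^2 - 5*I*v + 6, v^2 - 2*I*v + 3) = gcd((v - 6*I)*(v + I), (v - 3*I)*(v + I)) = v + I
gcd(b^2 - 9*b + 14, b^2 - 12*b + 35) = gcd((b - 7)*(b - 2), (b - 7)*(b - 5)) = b - 7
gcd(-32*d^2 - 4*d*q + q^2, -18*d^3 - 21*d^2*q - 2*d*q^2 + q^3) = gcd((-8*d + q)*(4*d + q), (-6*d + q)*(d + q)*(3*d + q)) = 1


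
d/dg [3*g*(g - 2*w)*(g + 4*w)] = 9*g^2 + 12*g*w - 24*w^2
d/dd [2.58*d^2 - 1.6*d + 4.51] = 5.16*d - 1.6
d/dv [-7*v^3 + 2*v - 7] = 2 - 21*v^2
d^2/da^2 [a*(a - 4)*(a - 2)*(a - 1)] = 12*a^2 - 42*a + 28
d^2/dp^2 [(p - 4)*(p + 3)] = 2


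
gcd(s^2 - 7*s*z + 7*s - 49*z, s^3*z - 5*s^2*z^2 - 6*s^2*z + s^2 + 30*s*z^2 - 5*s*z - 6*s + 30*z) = 1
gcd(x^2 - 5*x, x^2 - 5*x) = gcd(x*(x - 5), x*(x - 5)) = x^2 - 5*x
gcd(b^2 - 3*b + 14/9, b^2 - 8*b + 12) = 1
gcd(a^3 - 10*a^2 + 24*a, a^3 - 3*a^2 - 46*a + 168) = a^2 - 10*a + 24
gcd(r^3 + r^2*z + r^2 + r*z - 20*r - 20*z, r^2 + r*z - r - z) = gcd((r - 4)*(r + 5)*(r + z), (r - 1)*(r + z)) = r + z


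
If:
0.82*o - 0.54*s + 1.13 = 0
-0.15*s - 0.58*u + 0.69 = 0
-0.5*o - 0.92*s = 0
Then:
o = -1.01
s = 0.55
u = 1.05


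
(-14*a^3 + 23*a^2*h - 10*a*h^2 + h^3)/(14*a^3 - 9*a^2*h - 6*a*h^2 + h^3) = (-2*a + h)/(2*a + h)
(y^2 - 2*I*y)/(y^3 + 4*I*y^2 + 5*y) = (y - 2*I)/(y^2 + 4*I*y + 5)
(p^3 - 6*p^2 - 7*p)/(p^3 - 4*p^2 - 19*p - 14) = p/(p + 2)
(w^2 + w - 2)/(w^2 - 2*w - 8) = (w - 1)/(w - 4)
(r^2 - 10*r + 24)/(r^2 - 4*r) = (r - 6)/r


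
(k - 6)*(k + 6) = k^2 - 36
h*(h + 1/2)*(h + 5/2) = h^3 + 3*h^2 + 5*h/4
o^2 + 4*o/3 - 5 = (o - 5/3)*(o + 3)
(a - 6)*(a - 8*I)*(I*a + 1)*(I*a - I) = -a^4 + 7*a^3 + 9*I*a^3 + 2*a^2 - 63*I*a^2 - 56*a + 54*I*a + 48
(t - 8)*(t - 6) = t^2 - 14*t + 48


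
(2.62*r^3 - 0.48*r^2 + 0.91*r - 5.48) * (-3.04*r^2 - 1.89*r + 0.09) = -7.9648*r^5 - 3.4926*r^4 - 1.6234*r^3 + 14.8961*r^2 + 10.4391*r - 0.4932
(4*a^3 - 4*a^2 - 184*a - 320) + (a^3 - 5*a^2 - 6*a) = 5*a^3 - 9*a^2 - 190*a - 320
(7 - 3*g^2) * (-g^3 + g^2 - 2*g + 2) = 3*g^5 - 3*g^4 - g^3 + g^2 - 14*g + 14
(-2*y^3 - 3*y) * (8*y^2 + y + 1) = -16*y^5 - 2*y^4 - 26*y^3 - 3*y^2 - 3*y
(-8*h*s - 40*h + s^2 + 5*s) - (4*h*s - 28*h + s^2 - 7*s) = -12*h*s - 12*h + 12*s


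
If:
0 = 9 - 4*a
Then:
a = 9/4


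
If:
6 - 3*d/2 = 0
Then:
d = 4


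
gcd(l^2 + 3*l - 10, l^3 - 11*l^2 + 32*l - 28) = l - 2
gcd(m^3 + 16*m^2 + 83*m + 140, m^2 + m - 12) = m + 4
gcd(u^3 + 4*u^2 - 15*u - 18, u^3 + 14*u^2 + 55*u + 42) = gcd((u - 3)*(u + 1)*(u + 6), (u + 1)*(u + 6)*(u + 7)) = u^2 + 7*u + 6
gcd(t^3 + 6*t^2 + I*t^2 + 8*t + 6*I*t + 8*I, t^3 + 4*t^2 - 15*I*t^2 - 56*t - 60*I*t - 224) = t + 4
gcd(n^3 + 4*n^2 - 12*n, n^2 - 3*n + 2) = n - 2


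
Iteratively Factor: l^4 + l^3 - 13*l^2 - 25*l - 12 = (l + 3)*(l^3 - 2*l^2 - 7*l - 4) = (l + 1)*(l + 3)*(l^2 - 3*l - 4) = (l - 4)*(l + 1)*(l + 3)*(l + 1)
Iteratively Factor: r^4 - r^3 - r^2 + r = (r - 1)*(r^3 - r) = r*(r - 1)*(r^2 - 1) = r*(r - 1)^2*(r + 1)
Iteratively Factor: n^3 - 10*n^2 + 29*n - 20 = (n - 4)*(n^2 - 6*n + 5) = (n - 5)*(n - 4)*(n - 1)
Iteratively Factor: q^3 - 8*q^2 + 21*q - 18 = (q - 3)*(q^2 - 5*q + 6) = (q - 3)^2*(q - 2)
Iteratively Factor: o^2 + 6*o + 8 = (o + 2)*(o + 4)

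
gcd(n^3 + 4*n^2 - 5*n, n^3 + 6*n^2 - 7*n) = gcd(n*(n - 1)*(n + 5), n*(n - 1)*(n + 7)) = n^2 - n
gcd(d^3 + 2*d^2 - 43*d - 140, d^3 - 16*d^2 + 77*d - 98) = d - 7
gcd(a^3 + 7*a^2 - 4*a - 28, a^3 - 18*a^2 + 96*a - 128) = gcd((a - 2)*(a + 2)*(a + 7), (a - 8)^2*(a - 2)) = a - 2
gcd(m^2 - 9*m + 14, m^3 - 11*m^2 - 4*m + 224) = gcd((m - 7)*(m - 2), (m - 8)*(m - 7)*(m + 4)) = m - 7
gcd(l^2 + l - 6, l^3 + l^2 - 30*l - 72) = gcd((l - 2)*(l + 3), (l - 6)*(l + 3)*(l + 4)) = l + 3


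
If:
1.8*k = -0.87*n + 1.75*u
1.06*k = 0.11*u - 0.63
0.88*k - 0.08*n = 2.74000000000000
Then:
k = -7.25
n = -113.98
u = -64.12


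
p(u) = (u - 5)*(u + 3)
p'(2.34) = 2.68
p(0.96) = -16.00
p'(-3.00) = -8.00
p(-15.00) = 240.00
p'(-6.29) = -14.58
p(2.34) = -14.20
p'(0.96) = -0.08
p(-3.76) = 6.66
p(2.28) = -14.36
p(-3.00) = 0.00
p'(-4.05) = -10.10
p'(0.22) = -1.56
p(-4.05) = 9.50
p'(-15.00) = -32.00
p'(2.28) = 2.56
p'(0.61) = -0.78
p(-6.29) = 37.14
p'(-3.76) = -9.52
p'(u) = 2*u - 2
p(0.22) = -15.39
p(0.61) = -15.85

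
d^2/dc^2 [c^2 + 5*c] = 2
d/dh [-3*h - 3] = -3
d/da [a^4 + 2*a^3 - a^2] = 2*a*(2*a^2 + 3*a - 1)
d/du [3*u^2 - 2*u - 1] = 6*u - 2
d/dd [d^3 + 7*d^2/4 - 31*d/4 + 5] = 3*d^2 + 7*d/2 - 31/4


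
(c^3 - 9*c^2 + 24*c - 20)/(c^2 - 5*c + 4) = (c^3 - 9*c^2 + 24*c - 20)/(c^2 - 5*c + 4)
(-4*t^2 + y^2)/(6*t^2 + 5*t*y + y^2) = (-2*t + y)/(3*t + y)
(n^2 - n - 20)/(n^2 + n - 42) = (n^2 - n - 20)/(n^2 + n - 42)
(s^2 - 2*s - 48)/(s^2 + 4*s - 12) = (s - 8)/(s - 2)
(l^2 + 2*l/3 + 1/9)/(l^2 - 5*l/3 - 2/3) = (l + 1/3)/(l - 2)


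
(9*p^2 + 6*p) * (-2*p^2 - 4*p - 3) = -18*p^4 - 48*p^3 - 51*p^2 - 18*p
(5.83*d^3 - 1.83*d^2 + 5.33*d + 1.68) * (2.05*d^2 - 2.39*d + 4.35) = 11.9515*d^5 - 17.6852*d^4 + 40.6607*d^3 - 17.2552*d^2 + 19.1703*d + 7.308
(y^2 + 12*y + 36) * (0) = 0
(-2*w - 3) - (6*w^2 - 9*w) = -6*w^2 + 7*w - 3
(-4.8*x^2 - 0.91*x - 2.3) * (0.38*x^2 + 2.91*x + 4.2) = -1.824*x^4 - 14.3138*x^3 - 23.6821*x^2 - 10.515*x - 9.66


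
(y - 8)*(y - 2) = y^2 - 10*y + 16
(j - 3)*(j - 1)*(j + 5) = j^3 + j^2 - 17*j + 15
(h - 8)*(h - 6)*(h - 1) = h^3 - 15*h^2 + 62*h - 48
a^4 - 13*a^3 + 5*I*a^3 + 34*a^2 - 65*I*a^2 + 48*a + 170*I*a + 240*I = (a - 8)*(a - 6)*(a + 1)*(a + 5*I)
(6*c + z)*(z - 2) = 6*c*z - 12*c + z^2 - 2*z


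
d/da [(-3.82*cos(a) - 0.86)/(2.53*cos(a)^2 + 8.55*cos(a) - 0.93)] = (9.66459999999999*sin(a)^2 - 4.3516*cos(a) - 20.5702)*sin(a)/(2.53*cos(a)^2 + 8.55*cos(a) - 0.93)^2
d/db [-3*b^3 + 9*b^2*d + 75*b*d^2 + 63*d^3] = -9*b^2 + 18*b*d + 75*d^2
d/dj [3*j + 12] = 3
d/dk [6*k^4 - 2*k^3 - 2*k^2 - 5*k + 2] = 24*k^3 - 6*k^2 - 4*k - 5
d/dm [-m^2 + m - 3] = 1 - 2*m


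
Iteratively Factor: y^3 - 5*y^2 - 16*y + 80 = (y - 5)*(y^2 - 16) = (y - 5)*(y + 4)*(y - 4)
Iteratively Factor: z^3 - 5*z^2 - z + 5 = (z + 1)*(z^2 - 6*z + 5) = (z - 5)*(z + 1)*(z - 1)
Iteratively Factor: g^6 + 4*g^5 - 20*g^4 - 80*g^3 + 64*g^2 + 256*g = (g + 2)*(g^5 + 2*g^4 - 24*g^3 - 32*g^2 + 128*g) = (g + 2)*(g + 4)*(g^4 - 2*g^3 - 16*g^2 + 32*g) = (g + 2)*(g + 4)^2*(g^3 - 6*g^2 + 8*g) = g*(g + 2)*(g + 4)^2*(g^2 - 6*g + 8) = g*(g - 4)*(g + 2)*(g + 4)^2*(g - 2)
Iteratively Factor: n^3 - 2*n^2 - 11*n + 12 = (n - 1)*(n^2 - n - 12) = (n - 1)*(n + 3)*(n - 4)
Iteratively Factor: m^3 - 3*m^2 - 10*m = (m + 2)*(m^2 - 5*m) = m*(m + 2)*(m - 5)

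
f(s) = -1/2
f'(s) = 0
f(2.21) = -0.50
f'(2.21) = 0.00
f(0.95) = -0.50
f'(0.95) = 0.00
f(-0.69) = -0.50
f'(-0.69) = 0.00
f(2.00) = -0.50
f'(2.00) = 0.00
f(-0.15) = -0.50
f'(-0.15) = 0.00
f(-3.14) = -0.50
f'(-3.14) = 0.00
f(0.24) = -0.50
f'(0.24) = 0.00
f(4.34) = -0.50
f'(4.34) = 0.00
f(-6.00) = -0.50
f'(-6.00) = 0.00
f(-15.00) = -0.50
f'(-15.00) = 0.00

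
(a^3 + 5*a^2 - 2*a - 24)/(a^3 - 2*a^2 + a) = (a^3 + 5*a^2 - 2*a - 24)/(a*(a^2 - 2*a + 1))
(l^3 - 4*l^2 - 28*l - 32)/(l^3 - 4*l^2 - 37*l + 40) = (l^2 + 4*l + 4)/(l^2 + 4*l - 5)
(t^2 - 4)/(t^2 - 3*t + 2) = (t + 2)/(t - 1)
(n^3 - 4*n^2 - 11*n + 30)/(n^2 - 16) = (n^3 - 4*n^2 - 11*n + 30)/(n^2 - 16)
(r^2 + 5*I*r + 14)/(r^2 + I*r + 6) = (r + 7*I)/(r + 3*I)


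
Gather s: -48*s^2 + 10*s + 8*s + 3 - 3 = -48*s^2 + 18*s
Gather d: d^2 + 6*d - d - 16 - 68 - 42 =d^2 + 5*d - 126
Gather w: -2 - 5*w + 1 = -5*w - 1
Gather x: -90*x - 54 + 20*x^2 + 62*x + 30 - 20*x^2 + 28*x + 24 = 0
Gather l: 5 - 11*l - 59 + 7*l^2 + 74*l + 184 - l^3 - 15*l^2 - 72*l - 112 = -l^3 - 8*l^2 - 9*l + 18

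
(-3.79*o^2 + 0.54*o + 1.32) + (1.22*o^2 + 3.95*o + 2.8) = -2.57*o^2 + 4.49*o + 4.12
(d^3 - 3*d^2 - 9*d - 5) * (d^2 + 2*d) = d^5 - d^4 - 15*d^3 - 23*d^2 - 10*d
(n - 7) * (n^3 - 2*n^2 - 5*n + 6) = n^4 - 9*n^3 + 9*n^2 + 41*n - 42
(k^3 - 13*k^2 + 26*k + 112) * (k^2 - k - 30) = k^5 - 14*k^4 + 9*k^3 + 476*k^2 - 892*k - 3360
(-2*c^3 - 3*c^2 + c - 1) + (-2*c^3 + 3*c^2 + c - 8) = -4*c^3 + 2*c - 9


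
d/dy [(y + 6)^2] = 2*y + 12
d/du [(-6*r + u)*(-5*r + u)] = -11*r + 2*u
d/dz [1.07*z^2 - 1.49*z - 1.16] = 2.14*z - 1.49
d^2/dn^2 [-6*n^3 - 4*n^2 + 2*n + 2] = -36*n - 8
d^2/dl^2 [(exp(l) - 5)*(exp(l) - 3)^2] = (9*exp(2*l) - 44*exp(l) + 39)*exp(l)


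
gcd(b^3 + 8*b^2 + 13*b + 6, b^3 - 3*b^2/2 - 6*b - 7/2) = b^2 + 2*b + 1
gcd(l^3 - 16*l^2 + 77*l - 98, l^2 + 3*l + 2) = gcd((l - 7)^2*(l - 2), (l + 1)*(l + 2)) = 1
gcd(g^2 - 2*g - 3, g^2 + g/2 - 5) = 1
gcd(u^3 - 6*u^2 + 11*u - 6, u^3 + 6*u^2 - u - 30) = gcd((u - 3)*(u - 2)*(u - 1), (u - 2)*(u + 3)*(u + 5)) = u - 2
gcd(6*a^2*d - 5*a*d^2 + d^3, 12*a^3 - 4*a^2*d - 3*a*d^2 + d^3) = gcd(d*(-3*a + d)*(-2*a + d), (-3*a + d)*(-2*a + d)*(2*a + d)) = 6*a^2 - 5*a*d + d^2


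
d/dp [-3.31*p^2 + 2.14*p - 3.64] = 2.14 - 6.62*p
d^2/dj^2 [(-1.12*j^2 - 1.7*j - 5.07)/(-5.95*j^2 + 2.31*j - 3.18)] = (151.15618*j^3 + 949.79493*j^2 - 611.10189*j - 90.12339)/(210.644875*j^6 - 245.339325*j^5 + 432.989235*j^4 - 274.571451*j^3 + 231.412734*j^2 - 70.078932*j + 32.157432)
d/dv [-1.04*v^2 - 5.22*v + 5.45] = -2.08*v - 5.22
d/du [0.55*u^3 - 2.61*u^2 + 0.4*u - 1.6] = 1.65*u^2 - 5.22*u + 0.4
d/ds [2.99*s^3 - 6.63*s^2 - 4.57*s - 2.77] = 8.97*s^2 - 13.26*s - 4.57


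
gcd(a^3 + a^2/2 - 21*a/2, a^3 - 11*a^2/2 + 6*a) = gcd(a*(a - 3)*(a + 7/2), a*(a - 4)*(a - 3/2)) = a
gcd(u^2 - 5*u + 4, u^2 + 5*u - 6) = u - 1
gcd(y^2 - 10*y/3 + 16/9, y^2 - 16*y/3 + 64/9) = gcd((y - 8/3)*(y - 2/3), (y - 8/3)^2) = y - 8/3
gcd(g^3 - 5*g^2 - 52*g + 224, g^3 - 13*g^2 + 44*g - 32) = g^2 - 12*g + 32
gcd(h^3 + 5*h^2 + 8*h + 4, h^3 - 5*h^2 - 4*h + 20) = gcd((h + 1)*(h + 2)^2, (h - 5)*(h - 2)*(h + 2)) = h + 2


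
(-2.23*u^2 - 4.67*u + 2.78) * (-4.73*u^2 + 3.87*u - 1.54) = 10.5479*u^4 + 13.459*u^3 - 27.7881*u^2 + 17.9504*u - 4.2812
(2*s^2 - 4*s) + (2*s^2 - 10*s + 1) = 4*s^2 - 14*s + 1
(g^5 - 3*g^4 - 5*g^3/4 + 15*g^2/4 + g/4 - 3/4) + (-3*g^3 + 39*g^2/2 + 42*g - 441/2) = g^5 - 3*g^4 - 17*g^3/4 + 93*g^2/4 + 169*g/4 - 885/4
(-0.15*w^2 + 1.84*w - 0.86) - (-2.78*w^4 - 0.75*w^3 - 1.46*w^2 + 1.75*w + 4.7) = 2.78*w^4 + 0.75*w^3 + 1.31*w^2 + 0.0900000000000001*w - 5.56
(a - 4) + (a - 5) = 2*a - 9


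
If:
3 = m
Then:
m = 3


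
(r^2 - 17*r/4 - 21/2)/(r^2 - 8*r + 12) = (r + 7/4)/(r - 2)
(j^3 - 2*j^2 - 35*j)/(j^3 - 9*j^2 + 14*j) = (j + 5)/(j - 2)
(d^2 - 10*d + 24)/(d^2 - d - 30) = (d - 4)/(d + 5)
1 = 1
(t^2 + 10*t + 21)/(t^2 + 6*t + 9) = (t + 7)/(t + 3)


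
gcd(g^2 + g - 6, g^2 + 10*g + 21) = g + 3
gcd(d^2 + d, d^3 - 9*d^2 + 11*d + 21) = d + 1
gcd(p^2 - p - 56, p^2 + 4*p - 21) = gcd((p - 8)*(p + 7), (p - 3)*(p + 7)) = p + 7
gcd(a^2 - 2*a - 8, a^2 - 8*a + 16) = a - 4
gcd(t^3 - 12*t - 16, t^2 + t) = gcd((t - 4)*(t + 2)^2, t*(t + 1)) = 1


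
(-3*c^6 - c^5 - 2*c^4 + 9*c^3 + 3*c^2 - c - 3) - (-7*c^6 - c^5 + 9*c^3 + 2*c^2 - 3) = 4*c^6 - 2*c^4 + c^2 - c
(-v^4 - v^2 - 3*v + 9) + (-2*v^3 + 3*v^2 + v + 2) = -v^4 - 2*v^3 + 2*v^2 - 2*v + 11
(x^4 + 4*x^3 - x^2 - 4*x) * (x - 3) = x^5 + x^4 - 13*x^3 - x^2 + 12*x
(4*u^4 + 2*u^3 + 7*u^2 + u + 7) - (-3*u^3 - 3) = 4*u^4 + 5*u^3 + 7*u^2 + u + 10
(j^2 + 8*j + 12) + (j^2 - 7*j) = 2*j^2 + j + 12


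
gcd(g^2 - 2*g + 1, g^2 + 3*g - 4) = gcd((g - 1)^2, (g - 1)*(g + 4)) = g - 1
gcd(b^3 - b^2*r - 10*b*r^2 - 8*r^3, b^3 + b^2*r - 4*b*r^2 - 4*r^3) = b^2 + 3*b*r + 2*r^2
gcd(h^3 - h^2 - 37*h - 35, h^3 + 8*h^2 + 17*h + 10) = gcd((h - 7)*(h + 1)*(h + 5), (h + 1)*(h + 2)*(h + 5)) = h^2 + 6*h + 5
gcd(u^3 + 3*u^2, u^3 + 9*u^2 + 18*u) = u^2 + 3*u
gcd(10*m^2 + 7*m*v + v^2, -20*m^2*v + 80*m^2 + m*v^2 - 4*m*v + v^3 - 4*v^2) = 5*m + v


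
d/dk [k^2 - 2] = 2*k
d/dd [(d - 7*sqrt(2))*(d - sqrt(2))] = 2*d - 8*sqrt(2)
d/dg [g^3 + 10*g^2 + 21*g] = 3*g^2 + 20*g + 21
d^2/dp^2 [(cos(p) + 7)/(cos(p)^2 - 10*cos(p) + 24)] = (-9*(1 - cos(2*p))^2*cos(p)/4 - 19*(1 - cos(2*p))^2/2 - 5105*cos(p)/2 - 151*cos(2*p) + 87*cos(3*p) + cos(5*p)/2 + 1431)/((cos(p) - 6)^3*(cos(p) - 4)^3)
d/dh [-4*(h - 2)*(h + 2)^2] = 4*(2 - 3*h)*(h + 2)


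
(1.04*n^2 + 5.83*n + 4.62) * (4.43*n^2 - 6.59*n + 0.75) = 4.6072*n^4 + 18.9733*n^3 - 17.1731*n^2 - 26.0733*n + 3.465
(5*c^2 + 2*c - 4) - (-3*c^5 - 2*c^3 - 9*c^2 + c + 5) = 3*c^5 + 2*c^3 + 14*c^2 + c - 9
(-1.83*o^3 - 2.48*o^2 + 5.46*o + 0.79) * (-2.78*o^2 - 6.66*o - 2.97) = 5.0874*o^5 + 19.0822*o^4 + 6.7731*o^3 - 31.1942*o^2 - 21.4776*o - 2.3463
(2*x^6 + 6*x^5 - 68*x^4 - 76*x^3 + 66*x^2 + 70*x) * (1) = 2*x^6 + 6*x^5 - 68*x^4 - 76*x^3 + 66*x^2 + 70*x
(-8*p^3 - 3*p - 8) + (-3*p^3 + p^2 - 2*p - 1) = -11*p^3 + p^2 - 5*p - 9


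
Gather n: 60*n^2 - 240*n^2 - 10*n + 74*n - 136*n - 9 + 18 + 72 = -180*n^2 - 72*n + 81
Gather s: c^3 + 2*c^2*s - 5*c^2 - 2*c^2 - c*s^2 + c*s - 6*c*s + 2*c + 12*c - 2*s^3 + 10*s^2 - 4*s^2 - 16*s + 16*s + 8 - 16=c^3 - 7*c^2 + 14*c - 2*s^3 + s^2*(6 - c) + s*(2*c^2 - 5*c) - 8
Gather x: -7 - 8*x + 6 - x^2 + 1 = -x^2 - 8*x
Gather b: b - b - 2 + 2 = 0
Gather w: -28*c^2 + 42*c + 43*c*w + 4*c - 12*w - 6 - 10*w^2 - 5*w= -28*c^2 + 46*c - 10*w^2 + w*(43*c - 17) - 6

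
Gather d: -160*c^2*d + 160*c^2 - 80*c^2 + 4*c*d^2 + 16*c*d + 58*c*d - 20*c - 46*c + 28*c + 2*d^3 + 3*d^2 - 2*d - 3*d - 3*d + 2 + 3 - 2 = 80*c^2 - 38*c + 2*d^3 + d^2*(4*c + 3) + d*(-160*c^2 + 74*c - 8) + 3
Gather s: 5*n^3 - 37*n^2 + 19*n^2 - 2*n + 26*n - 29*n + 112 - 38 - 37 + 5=5*n^3 - 18*n^2 - 5*n + 42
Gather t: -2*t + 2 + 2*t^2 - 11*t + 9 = 2*t^2 - 13*t + 11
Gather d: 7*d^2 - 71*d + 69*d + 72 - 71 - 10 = 7*d^2 - 2*d - 9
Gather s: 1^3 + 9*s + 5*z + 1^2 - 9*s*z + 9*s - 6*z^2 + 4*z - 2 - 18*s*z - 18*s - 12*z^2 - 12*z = -27*s*z - 18*z^2 - 3*z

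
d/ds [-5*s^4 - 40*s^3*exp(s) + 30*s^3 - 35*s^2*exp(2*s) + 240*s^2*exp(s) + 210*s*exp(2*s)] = -40*s^3*exp(s) - 20*s^3 - 70*s^2*exp(2*s) + 120*s^2*exp(s) + 90*s^2 + 350*s*exp(2*s) + 480*s*exp(s) + 210*exp(2*s)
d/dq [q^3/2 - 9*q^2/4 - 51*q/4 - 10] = 3*q^2/2 - 9*q/2 - 51/4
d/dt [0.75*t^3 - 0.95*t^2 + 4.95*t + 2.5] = 2.25*t^2 - 1.9*t + 4.95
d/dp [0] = 0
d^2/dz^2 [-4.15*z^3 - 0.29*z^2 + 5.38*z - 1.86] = -24.9*z - 0.58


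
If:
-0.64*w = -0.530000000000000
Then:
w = 0.83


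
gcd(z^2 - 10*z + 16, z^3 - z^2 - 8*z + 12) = z - 2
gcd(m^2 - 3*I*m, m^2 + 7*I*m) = m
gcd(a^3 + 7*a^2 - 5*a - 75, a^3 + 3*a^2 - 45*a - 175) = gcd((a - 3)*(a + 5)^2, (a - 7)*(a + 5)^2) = a^2 + 10*a + 25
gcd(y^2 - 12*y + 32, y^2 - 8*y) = y - 8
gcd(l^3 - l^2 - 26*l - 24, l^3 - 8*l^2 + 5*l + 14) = l + 1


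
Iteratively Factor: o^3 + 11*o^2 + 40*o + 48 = (o + 4)*(o^2 + 7*o + 12) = (o + 4)^2*(o + 3)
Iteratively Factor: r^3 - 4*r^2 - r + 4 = (r - 4)*(r^2 - 1) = (r - 4)*(r - 1)*(r + 1)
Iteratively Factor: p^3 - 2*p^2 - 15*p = (p + 3)*(p^2 - 5*p) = (p - 5)*(p + 3)*(p)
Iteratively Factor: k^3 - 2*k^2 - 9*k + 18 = (k - 3)*(k^2 + k - 6) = (k - 3)*(k - 2)*(k + 3)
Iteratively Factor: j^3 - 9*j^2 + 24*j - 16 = (j - 4)*(j^2 - 5*j + 4) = (j - 4)*(j - 1)*(j - 4)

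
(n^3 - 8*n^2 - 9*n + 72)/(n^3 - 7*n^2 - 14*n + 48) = (n - 3)/(n - 2)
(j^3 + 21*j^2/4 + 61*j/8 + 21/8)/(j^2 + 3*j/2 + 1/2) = (4*j^2 + 19*j + 21)/(4*(j + 1))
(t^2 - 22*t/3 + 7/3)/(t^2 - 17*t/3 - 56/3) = (-3*t^2 + 22*t - 7)/(-3*t^2 + 17*t + 56)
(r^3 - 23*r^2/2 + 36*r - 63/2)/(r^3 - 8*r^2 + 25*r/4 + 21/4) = 2*(r - 3)/(2*r + 1)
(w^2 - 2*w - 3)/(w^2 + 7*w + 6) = (w - 3)/(w + 6)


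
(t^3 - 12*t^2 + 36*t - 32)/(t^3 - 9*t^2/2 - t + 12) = 2*(t^2 - 10*t + 16)/(2*t^2 - 5*t - 12)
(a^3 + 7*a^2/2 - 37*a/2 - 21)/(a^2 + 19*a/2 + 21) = (2*a^2 - 5*a - 7)/(2*a + 7)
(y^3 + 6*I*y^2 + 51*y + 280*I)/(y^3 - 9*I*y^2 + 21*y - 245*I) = (y + 8*I)/(y - 7*I)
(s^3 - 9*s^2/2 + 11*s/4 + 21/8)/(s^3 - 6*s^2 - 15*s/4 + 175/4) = (4*s^2 - 4*s - 3)/(2*(2*s^2 - 5*s - 25))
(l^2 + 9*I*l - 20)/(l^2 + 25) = (l + 4*I)/(l - 5*I)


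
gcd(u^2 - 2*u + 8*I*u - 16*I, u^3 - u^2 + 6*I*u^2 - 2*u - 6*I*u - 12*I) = u - 2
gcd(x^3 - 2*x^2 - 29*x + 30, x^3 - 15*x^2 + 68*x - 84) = x - 6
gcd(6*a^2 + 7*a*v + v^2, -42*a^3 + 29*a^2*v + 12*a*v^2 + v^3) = 6*a + v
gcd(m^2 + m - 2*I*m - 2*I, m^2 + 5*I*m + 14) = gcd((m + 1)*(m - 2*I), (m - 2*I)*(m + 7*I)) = m - 2*I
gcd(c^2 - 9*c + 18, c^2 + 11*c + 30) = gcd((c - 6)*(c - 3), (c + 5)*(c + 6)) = 1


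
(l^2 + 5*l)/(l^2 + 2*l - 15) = l/(l - 3)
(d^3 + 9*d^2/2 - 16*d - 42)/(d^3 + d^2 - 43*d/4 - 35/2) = 2*(d + 6)/(2*d + 5)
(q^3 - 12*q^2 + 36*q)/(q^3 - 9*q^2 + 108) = q/(q + 3)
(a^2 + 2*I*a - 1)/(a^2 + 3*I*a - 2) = (a + I)/(a + 2*I)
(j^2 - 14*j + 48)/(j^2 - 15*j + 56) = (j - 6)/(j - 7)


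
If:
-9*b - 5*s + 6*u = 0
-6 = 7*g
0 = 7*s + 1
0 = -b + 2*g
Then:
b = -12/7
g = -6/7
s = -1/7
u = -113/42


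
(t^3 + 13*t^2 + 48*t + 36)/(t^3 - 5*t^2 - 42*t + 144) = (t^2 + 7*t + 6)/(t^2 - 11*t + 24)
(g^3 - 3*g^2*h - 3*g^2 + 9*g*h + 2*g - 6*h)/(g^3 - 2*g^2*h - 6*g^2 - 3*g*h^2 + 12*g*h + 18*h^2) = (g^2 - 3*g + 2)/(g^2 + g*h - 6*g - 6*h)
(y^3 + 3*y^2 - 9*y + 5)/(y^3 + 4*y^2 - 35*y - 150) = (y^2 - 2*y + 1)/(y^2 - y - 30)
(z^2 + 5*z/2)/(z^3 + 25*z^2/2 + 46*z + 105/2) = z/(z^2 + 10*z + 21)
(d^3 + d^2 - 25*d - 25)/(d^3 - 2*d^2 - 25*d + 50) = (d + 1)/(d - 2)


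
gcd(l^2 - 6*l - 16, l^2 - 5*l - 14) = l + 2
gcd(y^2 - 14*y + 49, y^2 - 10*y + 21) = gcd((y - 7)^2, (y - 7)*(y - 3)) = y - 7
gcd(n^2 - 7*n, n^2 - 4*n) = n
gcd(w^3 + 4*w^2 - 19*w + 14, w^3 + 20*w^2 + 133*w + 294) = w + 7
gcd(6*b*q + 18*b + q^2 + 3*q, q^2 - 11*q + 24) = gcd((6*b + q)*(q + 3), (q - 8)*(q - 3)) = 1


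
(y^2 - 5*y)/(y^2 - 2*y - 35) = y*(5 - y)/(-y^2 + 2*y + 35)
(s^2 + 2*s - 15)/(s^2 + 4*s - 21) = (s + 5)/(s + 7)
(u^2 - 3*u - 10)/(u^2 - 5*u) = (u + 2)/u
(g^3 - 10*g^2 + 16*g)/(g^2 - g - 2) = g*(g - 8)/(g + 1)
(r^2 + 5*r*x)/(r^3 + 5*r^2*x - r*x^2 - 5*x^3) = r/(r^2 - x^2)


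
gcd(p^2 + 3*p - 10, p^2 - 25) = p + 5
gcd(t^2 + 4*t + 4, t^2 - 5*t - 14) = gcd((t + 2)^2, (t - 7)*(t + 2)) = t + 2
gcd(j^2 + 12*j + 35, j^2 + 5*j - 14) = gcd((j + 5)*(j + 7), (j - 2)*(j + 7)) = j + 7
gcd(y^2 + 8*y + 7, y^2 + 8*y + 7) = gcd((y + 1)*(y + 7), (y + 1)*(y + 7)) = y^2 + 8*y + 7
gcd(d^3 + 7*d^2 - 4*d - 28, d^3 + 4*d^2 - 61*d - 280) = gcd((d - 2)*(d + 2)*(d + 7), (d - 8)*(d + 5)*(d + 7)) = d + 7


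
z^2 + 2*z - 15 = (z - 3)*(z + 5)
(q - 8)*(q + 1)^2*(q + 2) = q^4 - 4*q^3 - 27*q^2 - 38*q - 16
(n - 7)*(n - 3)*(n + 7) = n^3 - 3*n^2 - 49*n + 147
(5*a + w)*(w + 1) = 5*a*w + 5*a + w^2 + w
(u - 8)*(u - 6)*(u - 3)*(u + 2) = u^4 - 15*u^3 + 56*u^2 + 36*u - 288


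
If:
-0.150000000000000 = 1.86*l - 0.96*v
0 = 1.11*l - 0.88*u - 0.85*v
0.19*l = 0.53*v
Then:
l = -0.10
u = -0.09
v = -0.04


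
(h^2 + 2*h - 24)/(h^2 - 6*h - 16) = (-h^2 - 2*h + 24)/(-h^2 + 6*h + 16)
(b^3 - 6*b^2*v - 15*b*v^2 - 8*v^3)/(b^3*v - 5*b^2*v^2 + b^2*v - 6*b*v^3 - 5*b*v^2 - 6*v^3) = (-b^2 + 7*b*v + 8*v^2)/(v*(-b^2 + 6*b*v - b + 6*v))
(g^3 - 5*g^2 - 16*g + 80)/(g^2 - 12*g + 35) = (g^2 - 16)/(g - 7)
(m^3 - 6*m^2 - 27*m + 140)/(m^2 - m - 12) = (m^2 - 2*m - 35)/(m + 3)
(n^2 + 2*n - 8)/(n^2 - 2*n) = (n + 4)/n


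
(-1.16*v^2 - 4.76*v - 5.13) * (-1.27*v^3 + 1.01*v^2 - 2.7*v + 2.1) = 1.4732*v^5 + 4.8736*v^4 + 4.8395*v^3 + 5.2347*v^2 + 3.855*v - 10.773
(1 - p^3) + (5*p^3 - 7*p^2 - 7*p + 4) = 4*p^3 - 7*p^2 - 7*p + 5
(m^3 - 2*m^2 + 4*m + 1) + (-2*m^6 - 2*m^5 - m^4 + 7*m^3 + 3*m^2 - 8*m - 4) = -2*m^6 - 2*m^5 - m^4 + 8*m^3 + m^2 - 4*m - 3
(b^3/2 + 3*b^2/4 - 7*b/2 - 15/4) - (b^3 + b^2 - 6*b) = -b^3/2 - b^2/4 + 5*b/2 - 15/4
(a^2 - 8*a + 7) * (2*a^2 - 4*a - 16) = 2*a^4 - 20*a^3 + 30*a^2 + 100*a - 112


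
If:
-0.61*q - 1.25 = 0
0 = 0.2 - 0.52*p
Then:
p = 0.38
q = -2.05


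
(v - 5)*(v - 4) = v^2 - 9*v + 20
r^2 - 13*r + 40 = (r - 8)*(r - 5)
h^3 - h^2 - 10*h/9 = h*(h - 5/3)*(h + 2/3)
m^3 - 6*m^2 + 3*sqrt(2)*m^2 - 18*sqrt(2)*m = m*(m - 6)*(m + 3*sqrt(2))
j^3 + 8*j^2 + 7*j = j*(j + 1)*(j + 7)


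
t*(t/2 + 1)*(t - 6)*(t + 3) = t^4/2 - t^3/2 - 12*t^2 - 18*t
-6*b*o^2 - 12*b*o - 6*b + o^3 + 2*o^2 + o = (-6*b + o)*(o + 1)^2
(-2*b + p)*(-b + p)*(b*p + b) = 2*b^3*p + 2*b^3 - 3*b^2*p^2 - 3*b^2*p + b*p^3 + b*p^2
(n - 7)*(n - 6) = n^2 - 13*n + 42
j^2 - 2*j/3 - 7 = (j - 3)*(j + 7/3)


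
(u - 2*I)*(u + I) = u^2 - I*u + 2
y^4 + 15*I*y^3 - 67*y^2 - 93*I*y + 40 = (y + I)^2*(y + 5*I)*(y + 8*I)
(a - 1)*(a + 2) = a^2 + a - 2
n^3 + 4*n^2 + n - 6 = (n - 1)*(n + 2)*(n + 3)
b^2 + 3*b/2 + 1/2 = (b + 1/2)*(b + 1)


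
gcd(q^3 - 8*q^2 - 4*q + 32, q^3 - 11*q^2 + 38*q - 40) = q - 2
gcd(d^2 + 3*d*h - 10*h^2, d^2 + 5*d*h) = d + 5*h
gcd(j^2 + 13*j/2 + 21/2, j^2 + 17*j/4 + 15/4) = j + 3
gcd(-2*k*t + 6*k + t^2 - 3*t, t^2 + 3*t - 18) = t - 3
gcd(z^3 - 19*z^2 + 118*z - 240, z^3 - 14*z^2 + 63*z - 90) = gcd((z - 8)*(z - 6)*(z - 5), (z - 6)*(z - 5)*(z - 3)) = z^2 - 11*z + 30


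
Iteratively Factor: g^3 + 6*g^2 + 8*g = (g + 2)*(g^2 + 4*g) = (g + 2)*(g + 4)*(g)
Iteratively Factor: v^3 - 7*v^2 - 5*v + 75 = (v + 3)*(v^2 - 10*v + 25) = (v - 5)*(v + 3)*(v - 5)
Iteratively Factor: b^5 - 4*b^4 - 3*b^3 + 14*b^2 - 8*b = (b + 2)*(b^4 - 6*b^3 + 9*b^2 - 4*b) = (b - 1)*(b + 2)*(b^3 - 5*b^2 + 4*b) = (b - 4)*(b - 1)*(b + 2)*(b^2 - b) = (b - 4)*(b - 1)^2*(b + 2)*(b)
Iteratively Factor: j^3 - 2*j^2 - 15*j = (j - 5)*(j^2 + 3*j) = (j - 5)*(j + 3)*(j)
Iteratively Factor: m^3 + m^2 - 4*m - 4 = (m - 2)*(m^2 + 3*m + 2) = (m - 2)*(m + 1)*(m + 2)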